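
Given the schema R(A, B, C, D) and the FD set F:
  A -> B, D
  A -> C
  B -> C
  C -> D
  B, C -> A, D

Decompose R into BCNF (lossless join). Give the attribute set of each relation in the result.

{A, B, C}; {C, D}

Candidate keys of the original relation: {A}, {B}.
{A, B, C, D}: {C} determines {C, D} here but is not a superkey — split on C -> D, giving {C, D} and {A, B, C}.
{C, D} is in BCNF.
{A, B, C} is in BCNF.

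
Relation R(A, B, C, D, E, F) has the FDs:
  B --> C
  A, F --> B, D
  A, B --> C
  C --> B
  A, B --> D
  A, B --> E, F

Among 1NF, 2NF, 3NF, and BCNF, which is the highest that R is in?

Candidate keys: {A, B}, {A, C}, {A, F}. Prime attributes: {A, B, C, F}.
For B --> C we have {B}⁺ = {B, C}; {B} is not a superkey, so BCNF fails.
But every attribute on its right side ({C}) is prime, and the same holds for every other non-superkey FD, so 3NF still holds.

3NF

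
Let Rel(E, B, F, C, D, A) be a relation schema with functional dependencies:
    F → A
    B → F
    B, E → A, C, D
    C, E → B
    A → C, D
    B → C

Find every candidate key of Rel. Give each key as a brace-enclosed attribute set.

{A, E}, {B, E}, {C, E}, {E, F}

Attributes never on any right-hand side: {E} — every candidate key must contain it.
Closure of {A, E} is {A, B, C, D, E, F}, the whole schema; {A, E} is a candidate key.
Closure of {B, E} is {A, B, C, D, E, F}, the whole schema; {B, E} is a candidate key.
Closure of {C, E} is {A, B, C, D, E, F}, the whole schema; {C, E} is a candidate key.
Closure of {E, F} is {A, B, C, D, E, F}, the whole schema; {E, F} is a candidate key.
No proper subset of any of these is a key, and no other minimal superkey exists.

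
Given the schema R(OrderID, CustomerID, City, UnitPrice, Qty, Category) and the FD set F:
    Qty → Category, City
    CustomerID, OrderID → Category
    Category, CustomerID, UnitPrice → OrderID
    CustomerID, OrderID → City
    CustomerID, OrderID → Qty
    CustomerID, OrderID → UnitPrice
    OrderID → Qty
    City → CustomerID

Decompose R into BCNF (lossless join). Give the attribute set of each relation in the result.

{Category, City, Qty}; {City, CustomerID}; {OrderID, Qty, UnitPrice}

Candidate keys of the original relation: {Category, City, UnitPrice}, {Category, CustomerID, UnitPrice}, {OrderID}, {Qty, UnitPrice}.
In {Category, City, CustomerID, OrderID, Qty, UnitPrice}, {Qty} is not a superkey ({Qty}⁺ restricted to this set is {Category, City, CustomerID, Qty}), so split on Qty → Category, City, CustomerID into {Category, City, CustomerID, Qty} and {OrderID, Qty, UnitPrice}.
In {Category, City, CustomerID, Qty}, {City} is not a superkey ({City}⁺ restricted to this set is {City, CustomerID}), so split on City → CustomerID into {City, CustomerID} and {Category, City, Qty}.
{City, CustomerID} has no BCNF violation.
{Category, City, Qty} has no BCNF violation.
{OrderID, Qty, UnitPrice} has no BCNF violation.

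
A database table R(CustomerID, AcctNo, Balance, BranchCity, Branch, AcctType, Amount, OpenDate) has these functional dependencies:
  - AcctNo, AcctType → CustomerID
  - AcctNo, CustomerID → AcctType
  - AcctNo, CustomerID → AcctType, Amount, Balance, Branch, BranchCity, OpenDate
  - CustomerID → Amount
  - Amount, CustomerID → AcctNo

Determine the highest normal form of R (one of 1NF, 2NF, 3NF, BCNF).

BCNF

Candidate keys: {AcctNo, AcctType}, {CustomerID}. Prime attributes: {AcctNo, AcctType, CustomerID}.
Every FD has a superkey on the left, so the relation is in BCNF.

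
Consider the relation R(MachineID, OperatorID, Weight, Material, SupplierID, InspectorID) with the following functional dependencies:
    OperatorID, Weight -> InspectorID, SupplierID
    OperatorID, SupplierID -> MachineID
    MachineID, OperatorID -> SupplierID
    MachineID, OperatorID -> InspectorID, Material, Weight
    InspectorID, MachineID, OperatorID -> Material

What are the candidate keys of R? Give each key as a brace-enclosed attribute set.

{MachineID, OperatorID}, {OperatorID, SupplierID}, {OperatorID, Weight}

{OperatorID} never appears on the right of any FD, so every key must include it.
{MachineID, OperatorID}⁺ = {InspectorID, MachineID, Material, OperatorID, SupplierID, Weight} — all of the relation — so {MachineID, OperatorID} is a candidate key.
{OperatorID, SupplierID}⁺ = {InspectorID, MachineID, Material, OperatorID, SupplierID, Weight} — all of the relation — so {OperatorID, SupplierID} is a candidate key.
{OperatorID, Weight}⁺ = {InspectorID, MachineID, Material, OperatorID, SupplierID, Weight} — all of the relation — so {OperatorID, Weight} is a candidate key.
Any other superkey properly contains one of these, so there are no further candidate keys.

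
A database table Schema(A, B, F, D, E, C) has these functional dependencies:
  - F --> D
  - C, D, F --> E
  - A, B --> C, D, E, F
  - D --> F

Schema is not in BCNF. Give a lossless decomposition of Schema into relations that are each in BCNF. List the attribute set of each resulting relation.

Candidate key of the original relation: {A, B}.
Within {A, B, C, D, E, F}: {F}⁺ ∩ {A, B, C, D, E, F} = {D, F}, not the whole set, so F --> D violates BCNF; decompose into {D, F} and {A, B, C, E, F}.
{D, F} has no BCNF violation.
Within {A, B, C, E, F}: {C, F}⁺ ∩ {A, B, C, E, F} = {C, E, F}, not the whole set, so C, F --> E violates BCNF; decompose into {C, E, F} and {A, B, C, F}.
{C, E, F} has no BCNF violation.
{A, B, C, F} has no BCNF violation.

{A, B, C, F}; {C, E, F}; {D, F}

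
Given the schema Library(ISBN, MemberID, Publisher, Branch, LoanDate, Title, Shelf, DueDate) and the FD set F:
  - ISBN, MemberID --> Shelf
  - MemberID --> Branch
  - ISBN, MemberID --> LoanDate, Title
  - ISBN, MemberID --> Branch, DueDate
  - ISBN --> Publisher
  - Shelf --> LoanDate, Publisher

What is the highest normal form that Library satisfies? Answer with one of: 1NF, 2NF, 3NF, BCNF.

Candidate key: {ISBN, MemberID}. Prime attributes: {ISBN, MemberID}.
For MemberID --> Branch we have {MemberID}⁺ = {Branch, MemberID}; {MemberID} is not a superkey, so BCNF fails.
Because {Branch} is non-prime and the left side of MemberID --> Branch is not a superkey, the relation is not in 3NF.
The proper key subset {ISBN} of {ISBN, MemberID} determines non-prime {Publisher}, so the relation is not even in 2NF.

1NF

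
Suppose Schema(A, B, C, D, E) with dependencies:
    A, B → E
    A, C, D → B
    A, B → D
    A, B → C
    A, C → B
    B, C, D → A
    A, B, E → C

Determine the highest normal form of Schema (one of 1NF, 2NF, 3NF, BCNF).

BCNF

Candidate keys: {A, B}, {A, C}, {B, C, D}. Prime attributes: {A, B, C, D}.
Each dependency's left side is a superkey — BCNF holds.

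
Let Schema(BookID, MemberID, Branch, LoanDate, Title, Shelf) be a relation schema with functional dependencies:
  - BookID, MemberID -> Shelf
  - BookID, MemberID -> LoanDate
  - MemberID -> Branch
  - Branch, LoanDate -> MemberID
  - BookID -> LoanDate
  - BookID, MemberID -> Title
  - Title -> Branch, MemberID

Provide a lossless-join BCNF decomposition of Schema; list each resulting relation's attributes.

{BookID, LoanDate}; {BookID, Shelf, Title}; {Branch, MemberID}; {MemberID, Title}

Candidate keys of the original relation: {BookID, Branch}, {BookID, MemberID}, {BookID, Title}.
Within {BookID, Branch, LoanDate, MemberID, Shelf, Title}: {MemberID}⁺ ∩ {BookID, Branch, LoanDate, MemberID, Shelf, Title} = {Branch, MemberID}, not the whole set, so MemberID -> Branch violates BCNF; decompose into {Branch, MemberID} and {BookID, LoanDate, MemberID, Shelf, Title}.
{Branch, MemberID} is in BCNF.
Within {BookID, LoanDate, MemberID, Shelf, Title}: {BookID}⁺ ∩ {BookID, LoanDate, MemberID, Shelf, Title} = {BookID, LoanDate}, not the whole set, so BookID -> LoanDate violates BCNF; decompose into {BookID, LoanDate} and {BookID, MemberID, Shelf, Title}.
{BookID, LoanDate} is in BCNF.
Within {BookID, MemberID, Shelf, Title}: {Title}⁺ ∩ {BookID, MemberID, Shelf, Title} = {MemberID, Title}, not the whole set, so Title -> MemberID violates BCNF; decompose into {MemberID, Title} and {BookID, Shelf, Title}.
{MemberID, Title} is in BCNF.
{BookID, Shelf, Title} is in BCNF.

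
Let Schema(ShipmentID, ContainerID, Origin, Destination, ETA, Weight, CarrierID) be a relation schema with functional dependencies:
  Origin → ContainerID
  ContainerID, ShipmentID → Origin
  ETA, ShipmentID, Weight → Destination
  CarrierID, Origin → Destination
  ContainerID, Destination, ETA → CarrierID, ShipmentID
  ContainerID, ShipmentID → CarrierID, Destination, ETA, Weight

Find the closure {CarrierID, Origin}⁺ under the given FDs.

{CarrierID, ContainerID, Destination, Origin}

Start with {CarrierID, Origin}.
Origin → ContainerID applies; add {ContainerID} → now {CarrierID, ContainerID, Origin}.
CarrierID, Origin → Destination applies; add {Destination} → now {CarrierID, ContainerID, Destination, Origin}.
No further FD applies.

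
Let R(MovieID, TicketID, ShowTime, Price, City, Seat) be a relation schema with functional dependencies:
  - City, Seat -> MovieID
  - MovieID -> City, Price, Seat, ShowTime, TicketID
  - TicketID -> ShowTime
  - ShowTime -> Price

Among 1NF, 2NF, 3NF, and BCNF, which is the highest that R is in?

2NF

Candidate keys: {City, Seat}, {MovieID}. Prime attributes: {City, MovieID, Seat}.
TicketID -> ShowTime breaks BCNF: {TicketID}⁺ = {Price, ShowTime, TicketID}, so {TicketID} is not a superkey.
TicketID -> ShowTime has non-prime {ShowTime} on the right and a non-superkey on the left, so 3NF fails.
No proper subset of a key has a non-prime attribute in its closure, so there is no partial dependency; 2NF holds.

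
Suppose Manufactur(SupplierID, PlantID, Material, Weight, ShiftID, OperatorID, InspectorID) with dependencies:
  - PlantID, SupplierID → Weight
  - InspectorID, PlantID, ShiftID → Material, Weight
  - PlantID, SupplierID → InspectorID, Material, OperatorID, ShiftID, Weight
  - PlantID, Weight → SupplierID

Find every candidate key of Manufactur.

{PlantID} never appears on the right of any FD, so every key must include it.
{PlantID, SupplierID}⁺ = {InspectorID, Material, OperatorID, PlantID, ShiftID, SupplierID, Weight} — all of the relation — so {PlantID, SupplierID} is a candidate key.
{PlantID, Weight}⁺ = {InspectorID, Material, OperatorID, PlantID, ShiftID, SupplierID, Weight} — all of the relation — so {PlantID, Weight} is a candidate key.
{InspectorID, PlantID, ShiftID}⁺ = {InspectorID, Material, OperatorID, PlantID, ShiftID, SupplierID, Weight} — all of the relation — so {InspectorID, PlantID, ShiftID} is a candidate key.
Any other superkey properly contains one of these, so there are no further candidate keys.

{InspectorID, PlantID, ShiftID}, {PlantID, SupplierID}, {PlantID, Weight}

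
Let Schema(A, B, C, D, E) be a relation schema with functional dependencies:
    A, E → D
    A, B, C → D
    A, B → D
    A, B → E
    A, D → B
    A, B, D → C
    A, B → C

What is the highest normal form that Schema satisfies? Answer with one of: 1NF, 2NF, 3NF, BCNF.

BCNF

Candidate keys: {A, B}, {A, D}, {A, E}. Prime attributes: {A, B, D, E}.
Every FD has a superkey on the left, so the relation is in BCNF.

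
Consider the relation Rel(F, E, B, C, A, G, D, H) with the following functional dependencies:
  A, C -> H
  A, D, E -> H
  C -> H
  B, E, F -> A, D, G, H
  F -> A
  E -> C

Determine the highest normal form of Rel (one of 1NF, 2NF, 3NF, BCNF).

Candidate key: {B, E, F}. Prime attributes: {B, E, F}.
For A, C -> H we have {A, C}⁺ = {A, C, H}; {A, C} is not a superkey, so BCNF fails.
Because {H} is non-prime and the left side of A, C -> H is not a superkey, the relation is not in 3NF.
The proper key subset {E} of {B, E, F} determines non-prime {C, H}, so the relation is not even in 2NF.

1NF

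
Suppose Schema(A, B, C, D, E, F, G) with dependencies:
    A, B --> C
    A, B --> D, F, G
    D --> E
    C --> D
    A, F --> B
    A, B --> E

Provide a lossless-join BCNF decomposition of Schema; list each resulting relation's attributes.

Candidate keys of the original relation: {A, B}, {A, F}.
Within {A, B, C, D, E, F, G}: {D}⁺ ∩ {A, B, C, D, E, F, G} = {D, E}, not the whole set, so D --> E violates BCNF; decompose into {D, E} and {A, B, C, D, F, G}.
{D, E} has no BCNF violation.
Within {A, B, C, D, F, G}: {C}⁺ ∩ {A, B, C, D, F, G} = {C, D}, not the whole set, so C --> D violates BCNF; decompose into {C, D} and {A, B, C, F, G}.
{C, D} has no BCNF violation.
{A, B, C, F, G} has no BCNF violation.

{A, B, C, F, G}; {C, D}; {D, E}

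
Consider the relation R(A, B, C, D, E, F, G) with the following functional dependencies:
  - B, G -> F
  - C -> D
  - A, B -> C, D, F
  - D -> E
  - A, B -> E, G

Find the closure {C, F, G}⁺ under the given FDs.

Start with {C, F, G}.
C -> D applies; add {D} → now {C, D, F, G}.
D -> E applies; add {E} → now {C, D, E, F, G}.
No further FD applies.

{C, D, E, F, G}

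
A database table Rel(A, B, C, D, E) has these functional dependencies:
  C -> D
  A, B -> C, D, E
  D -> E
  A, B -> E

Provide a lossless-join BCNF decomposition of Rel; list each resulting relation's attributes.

Candidate key of the original relation: {A, B}.
In {A, B, C, D, E}, {C} is not a superkey ({C}⁺ restricted to this set is {C, D, E}), so split on C -> D, E into {C, D, E} and {A, B, C}.
In {C, D, E}, {D} is not a superkey ({D}⁺ restricted to this set is {D, E}), so split on D -> E into {D, E} and {C, D}.
{D, E} is in BCNF.
{C, D} is in BCNF.
{A, B, C} is in BCNF.

{A, B, C}; {C, D}; {D, E}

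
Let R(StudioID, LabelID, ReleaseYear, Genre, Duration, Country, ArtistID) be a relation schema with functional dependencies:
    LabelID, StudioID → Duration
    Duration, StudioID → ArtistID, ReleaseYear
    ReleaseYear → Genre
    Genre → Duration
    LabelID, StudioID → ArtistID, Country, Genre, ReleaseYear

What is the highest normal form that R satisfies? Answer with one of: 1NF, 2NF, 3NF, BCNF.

2NF

Candidate key: {LabelID, StudioID}. Prime attributes: {LabelID, StudioID}.
Duration, StudioID → ArtistID, ReleaseYear breaks BCNF: {Duration, StudioID}⁺ = {ArtistID, Duration, Genre, ReleaseYear, StudioID}, so {Duration, StudioID} is not a superkey.
Duration, StudioID → ArtistID, ReleaseYear has non-prime {ArtistID, ReleaseYear} on the right and a non-superkey on the left, so 3NF fails.
No non-prime attribute depends on a proper subset of any candidate key, so 2NF holds.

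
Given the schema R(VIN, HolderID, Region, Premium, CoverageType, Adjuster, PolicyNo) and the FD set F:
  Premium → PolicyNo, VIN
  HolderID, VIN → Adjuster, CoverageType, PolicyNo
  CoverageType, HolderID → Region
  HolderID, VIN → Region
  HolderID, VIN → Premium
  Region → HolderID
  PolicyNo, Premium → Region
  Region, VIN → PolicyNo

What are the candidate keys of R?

{Premium} is a candidate key since {Premium}⁺ = {Adjuster, CoverageType, HolderID, PolicyNo, Premium, Region, VIN} covers every attribute.
{HolderID, VIN} is a candidate key since {HolderID, VIN}⁺ = {Adjuster, CoverageType, HolderID, PolicyNo, Premium, Region, VIN} covers every attribute.
{Region, VIN} is a candidate key since {Region, VIN}⁺ = {Adjuster, CoverageType, HolderID, PolicyNo, Premium, Region, VIN} covers every attribute.
These are minimal and exhaustive — every other superkey contains one of them.

{HolderID, VIN}, {Premium}, {Region, VIN}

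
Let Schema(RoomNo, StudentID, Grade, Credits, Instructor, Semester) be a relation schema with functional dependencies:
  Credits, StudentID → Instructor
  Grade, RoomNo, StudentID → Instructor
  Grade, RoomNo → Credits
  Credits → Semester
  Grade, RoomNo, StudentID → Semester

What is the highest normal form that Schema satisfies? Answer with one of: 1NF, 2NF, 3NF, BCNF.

Candidate key: {Grade, RoomNo, StudentID}. Prime attributes: {Grade, RoomNo, StudentID}.
Credits, StudentID → Instructor: {Credits, StudentID}⁺ = {Credits, Instructor, Semester, StudentID}, which is not all of the attributes, so the left side is not a superkey — BCNF is violated.
Because {Instructor} is non-prime and the left side of Credits, StudentID → Instructor is not a superkey, the relation is not in 3NF.
{Grade, RoomNo} is a proper subset of the key {Grade, RoomNo, StudentID}, and {Grade, RoomNo}⁺ contains the non-prime attributes {Credits, Semester} — a partial dependency, so 2NF is violated.

1NF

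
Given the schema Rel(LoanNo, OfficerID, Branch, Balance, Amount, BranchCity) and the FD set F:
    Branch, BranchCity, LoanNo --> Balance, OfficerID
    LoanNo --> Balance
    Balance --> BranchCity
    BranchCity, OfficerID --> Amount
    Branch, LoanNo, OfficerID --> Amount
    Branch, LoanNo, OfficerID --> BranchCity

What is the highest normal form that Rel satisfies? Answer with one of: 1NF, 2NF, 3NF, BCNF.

1NF

Candidate key: {Branch, LoanNo}. Prime attributes: {Branch, LoanNo}.
LoanNo --> Balance: {LoanNo}⁺ = {Balance, BranchCity, LoanNo}, which is not all of the attributes, so the left side is not a superkey — BCNF is violated.
Because {Balance} is non-prime and the left side of LoanNo --> Balance is not a superkey, the relation is not in 3NF.
{LoanNo} is a proper subset of the key {Branch, LoanNo}, and {LoanNo}⁺ contains the non-prime attributes {Balance, BranchCity} — a partial dependency, so 2NF is violated.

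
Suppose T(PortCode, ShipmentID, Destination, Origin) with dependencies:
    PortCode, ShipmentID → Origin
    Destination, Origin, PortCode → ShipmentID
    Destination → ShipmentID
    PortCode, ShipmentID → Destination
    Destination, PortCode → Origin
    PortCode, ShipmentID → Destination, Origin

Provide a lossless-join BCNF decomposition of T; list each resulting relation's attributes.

Candidate keys of the original relation: {Destination, PortCode}, {PortCode, ShipmentID}.
{Destination, Origin, PortCode, ShipmentID}: {Destination} determines {Destination, ShipmentID} here but is not a superkey — split on Destination → ShipmentID, giving {Destination, ShipmentID} and {Destination, Origin, PortCode}.
{Destination, ShipmentID} has no BCNF violation.
{Destination, Origin, PortCode} has no BCNF violation.

{Destination, Origin, PortCode}; {Destination, ShipmentID}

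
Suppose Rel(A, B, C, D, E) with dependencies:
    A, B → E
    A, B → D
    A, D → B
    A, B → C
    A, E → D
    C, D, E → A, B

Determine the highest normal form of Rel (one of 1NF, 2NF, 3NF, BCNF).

Candidate keys: {A, B}, {A, D}, {A, E}, {C, D, E}. Prime attributes: {A, B, C, D, E}.
Each dependency's left side is a superkey — BCNF holds.

BCNF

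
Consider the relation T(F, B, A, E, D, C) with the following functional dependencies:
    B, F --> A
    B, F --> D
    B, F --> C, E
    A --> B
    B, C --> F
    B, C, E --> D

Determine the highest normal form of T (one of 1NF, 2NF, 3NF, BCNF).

3NF

Candidate keys: {A, C}, {A, F}, {B, C}, {B, F}. Prime attributes: {A, B, C, F}.
A --> B: {A}⁺ = {A, B}, which is not all of the attributes, so the left side is not a superkey — BCNF is violated.
Its right-hand attributes {B} are all prime, as are those of every other non-superkey FD — the relation is in 3NF.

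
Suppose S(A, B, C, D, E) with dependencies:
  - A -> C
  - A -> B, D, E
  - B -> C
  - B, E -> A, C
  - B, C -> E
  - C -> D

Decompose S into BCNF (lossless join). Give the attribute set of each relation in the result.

{A, B, C, E}; {C, D}

Candidate keys of the original relation: {A}, {B}.
{A, B, C, D, E}: {C} determines {C, D} here but is not a superkey — split on C -> D, giving {C, D} and {A, B, C, E}.
{C, D} has no BCNF violation.
{A, B, C, E} has no BCNF violation.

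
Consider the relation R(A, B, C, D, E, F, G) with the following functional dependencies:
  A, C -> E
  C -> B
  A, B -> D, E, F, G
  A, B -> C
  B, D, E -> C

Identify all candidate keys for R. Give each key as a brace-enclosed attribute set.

No FD produces {A}, so it must be in every candidate key.
{A, B}⁺ = {A, B, C, D, E, F, G}, which is every attribute, so {A, B} is a candidate key.
{A, C}⁺ = {A, B, C, D, E, F, G}, which is every attribute, so {A, C} is a candidate key.
These are minimal and exhaustive — every other superkey contains one of them.

{A, B}, {A, C}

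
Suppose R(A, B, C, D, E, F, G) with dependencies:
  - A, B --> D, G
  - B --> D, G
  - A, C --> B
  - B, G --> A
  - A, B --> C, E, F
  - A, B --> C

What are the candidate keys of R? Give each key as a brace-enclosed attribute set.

{A, C}, {B}

{B}⁺ = {A, B, C, D, E, F, G} — all of the relation — so {B} is a candidate key.
{A, C}⁺ = {A, B, C, D, E, F, G} — all of the relation — so {A, C} is a candidate key.
No proper subset of any of these is a key, and no other minimal superkey exists.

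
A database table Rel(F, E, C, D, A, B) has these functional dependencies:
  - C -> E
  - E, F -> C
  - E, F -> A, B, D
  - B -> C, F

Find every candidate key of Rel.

{B}, {C, F}, {E, F}

{B}⁺ = {A, B, C, D, E, F} — all of the relation — so {B} is a candidate key.
{C, F}⁺ = {A, B, C, D, E, F} — all of the relation — so {C, F} is a candidate key.
{E, F}⁺ = {A, B, C, D, E, F} — all of the relation — so {E, F} is a candidate key.
These are minimal and exhaustive — every other superkey contains one of them.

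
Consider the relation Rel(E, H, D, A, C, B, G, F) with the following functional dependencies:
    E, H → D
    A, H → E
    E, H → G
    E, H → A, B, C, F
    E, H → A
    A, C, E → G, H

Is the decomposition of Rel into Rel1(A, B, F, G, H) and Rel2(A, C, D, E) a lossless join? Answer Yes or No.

The shared attributes are {A} and {A}⁺ = {A}.
Neither Rel1 nor Rel2 is contained in that closure, so the decomposition is lossy.

No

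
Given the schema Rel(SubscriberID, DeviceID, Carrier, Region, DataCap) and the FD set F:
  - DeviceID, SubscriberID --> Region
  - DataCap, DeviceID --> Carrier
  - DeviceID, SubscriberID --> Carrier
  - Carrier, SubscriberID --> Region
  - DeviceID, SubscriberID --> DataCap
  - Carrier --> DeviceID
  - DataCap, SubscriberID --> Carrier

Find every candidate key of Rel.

Attributes never on any right-hand side: {SubscriberID} — every candidate key must contain it.
{Carrier, SubscriberID} is a candidate key since {Carrier, SubscriberID}⁺ = {Carrier, DataCap, DeviceID, Region, SubscriberID} covers every attribute.
{DataCap, SubscriberID} is a candidate key since {DataCap, SubscriberID}⁺ = {Carrier, DataCap, DeviceID, Region, SubscriberID} covers every attribute.
{DeviceID, SubscriberID} is a candidate key since {DeviceID, SubscriberID}⁺ = {Carrier, DataCap, DeviceID, Region, SubscriberID} covers every attribute.
No proper subset of any of these is a key, and no other minimal superkey exists.

{Carrier, SubscriberID}, {DataCap, SubscriberID}, {DeviceID, SubscriberID}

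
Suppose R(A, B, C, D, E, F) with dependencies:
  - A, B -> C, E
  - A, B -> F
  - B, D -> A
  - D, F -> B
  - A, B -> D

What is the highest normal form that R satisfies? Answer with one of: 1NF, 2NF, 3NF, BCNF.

BCNF

Candidate keys: {A, B}, {B, D}, {D, F}. Prime attributes: {A, B, D, F}.
Every FD has a superkey on the left, so the relation is in BCNF.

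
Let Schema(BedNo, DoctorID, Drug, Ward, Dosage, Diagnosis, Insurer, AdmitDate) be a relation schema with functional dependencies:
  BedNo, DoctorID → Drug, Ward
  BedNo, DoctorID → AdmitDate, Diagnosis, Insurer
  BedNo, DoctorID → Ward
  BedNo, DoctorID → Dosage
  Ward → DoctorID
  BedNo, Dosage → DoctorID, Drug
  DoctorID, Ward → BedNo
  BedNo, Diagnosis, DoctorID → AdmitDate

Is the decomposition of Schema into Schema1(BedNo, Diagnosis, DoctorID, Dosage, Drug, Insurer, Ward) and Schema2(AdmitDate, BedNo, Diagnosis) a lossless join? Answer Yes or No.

No

Schema1 ∩ Schema2 = {BedNo, Diagnosis}; its closure under F is {BedNo, Diagnosis}.
Schema1 ⊄ {BedNo, Diagnosis} and Schema2 ⊄ {BedNo, Diagnosis}, so the split is lossy.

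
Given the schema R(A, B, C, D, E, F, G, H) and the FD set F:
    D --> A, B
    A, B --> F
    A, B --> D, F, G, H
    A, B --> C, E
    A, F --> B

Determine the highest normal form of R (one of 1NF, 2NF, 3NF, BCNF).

Candidate keys: {A, B}, {A, F}, {D}. Prime attributes: {A, B, D, F}.
The left-hand side of every FD is a superkey, so BCNF is satisfied.

BCNF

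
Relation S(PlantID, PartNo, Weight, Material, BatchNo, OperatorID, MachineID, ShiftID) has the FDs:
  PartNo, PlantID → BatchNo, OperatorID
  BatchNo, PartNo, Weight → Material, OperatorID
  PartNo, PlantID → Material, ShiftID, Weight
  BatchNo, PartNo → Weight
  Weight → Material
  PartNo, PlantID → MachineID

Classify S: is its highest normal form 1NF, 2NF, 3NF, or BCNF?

Candidate key: {PartNo, PlantID}. Prime attributes: {PartNo, PlantID}.
BatchNo, PartNo, Weight → Material, OperatorID breaks BCNF: {BatchNo, PartNo, Weight}⁺ = {BatchNo, Material, OperatorID, PartNo, Weight}, so {BatchNo, PartNo, Weight} is not a superkey.
BatchNo, PartNo, Weight → Material, OperatorID has non-prime {Material, OperatorID} on the right and a non-superkey on the left, so 3NF fails.
Checking every proper subset of each key, none determines a non-prime attribute — 2NF is satisfied.

2NF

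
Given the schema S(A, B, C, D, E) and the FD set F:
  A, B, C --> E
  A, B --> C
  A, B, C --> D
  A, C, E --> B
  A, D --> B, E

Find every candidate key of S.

{A} never appears on the right of any FD, so every key must include it.
Closure of {A, B} is {A, B, C, D, E}, the whole schema; {A, B} is a candidate key.
Closure of {A, D} is {A, B, C, D, E}, the whole schema; {A, D} is a candidate key.
Closure of {A, C, E} is {A, B, C, D, E}, the whole schema; {A, C, E} is a candidate key.
Any other superkey properly contains one of these, so there are no further candidate keys.

{A, B}, {A, C, E}, {A, D}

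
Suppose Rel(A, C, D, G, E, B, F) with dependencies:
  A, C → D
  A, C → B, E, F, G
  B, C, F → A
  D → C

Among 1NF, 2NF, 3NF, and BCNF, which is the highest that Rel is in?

Candidate keys: {A, C}, {A, D}, {B, C, F}, {B, D, F}. Prime attributes: {A, B, C, D, F}.
For D → C we have {D}⁺ = {C, D}; {D} is not a superkey, so BCNF fails.
But every attribute on its right side ({C}) is prime, and the same holds for every other non-superkey FD, so 3NF still holds.

3NF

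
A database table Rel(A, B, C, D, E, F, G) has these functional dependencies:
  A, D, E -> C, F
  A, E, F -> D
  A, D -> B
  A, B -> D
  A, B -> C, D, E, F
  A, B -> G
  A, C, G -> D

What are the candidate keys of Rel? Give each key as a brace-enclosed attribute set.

No FD produces {A}, so it must be in every candidate key.
{A, B}⁺ = {A, B, C, D, E, F, G}, which is every attribute, so {A, B} is a candidate key.
{A, D}⁺ = {A, B, C, D, E, F, G}, which is every attribute, so {A, D} is a candidate key.
{A, C, G}⁺ = {A, B, C, D, E, F, G}, which is every attribute, so {A, C, G} is a candidate key.
{A, E, F}⁺ = {A, B, C, D, E, F, G}, which is every attribute, so {A, E, F} is a candidate key.
These are minimal and exhaustive — every other superkey contains one of them.

{A, B}, {A, C, G}, {A, D}, {A, E, F}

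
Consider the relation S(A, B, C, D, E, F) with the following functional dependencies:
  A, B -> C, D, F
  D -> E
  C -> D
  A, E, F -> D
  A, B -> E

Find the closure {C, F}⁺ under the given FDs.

Start with {C, F}.
C -> D applies; add {D} → now {C, D, F}.
D -> E applies; add {E} → now {C, D, E, F}.
No further FD applies.

{C, D, E, F}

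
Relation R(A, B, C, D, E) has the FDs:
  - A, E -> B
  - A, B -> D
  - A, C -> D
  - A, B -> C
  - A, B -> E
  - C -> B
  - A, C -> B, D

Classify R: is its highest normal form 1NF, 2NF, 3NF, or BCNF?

Candidate keys: {A, B}, {A, C}, {A, E}. Prime attributes: {A, B, C, E}.
C -> B: {C}⁺ = {B, C}, which is not all of the attributes, so the left side is not a superkey — BCNF is violated.
Its right-hand attributes {B} are all prime, as are those of every other non-superkey FD — the relation is in 3NF.

3NF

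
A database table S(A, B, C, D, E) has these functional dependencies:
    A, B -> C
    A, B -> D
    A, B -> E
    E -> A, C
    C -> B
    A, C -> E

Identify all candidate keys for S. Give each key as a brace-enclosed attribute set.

{E} is a candidate key since {E}⁺ = {A, B, C, D, E} covers every attribute.
{A, B} is a candidate key since {A, B}⁺ = {A, B, C, D, E} covers every attribute.
{A, C} is a candidate key since {A, C}⁺ = {A, B, C, D, E} covers every attribute.
Any other superkey properly contains one of these, so there are no further candidate keys.

{A, B}, {A, C}, {E}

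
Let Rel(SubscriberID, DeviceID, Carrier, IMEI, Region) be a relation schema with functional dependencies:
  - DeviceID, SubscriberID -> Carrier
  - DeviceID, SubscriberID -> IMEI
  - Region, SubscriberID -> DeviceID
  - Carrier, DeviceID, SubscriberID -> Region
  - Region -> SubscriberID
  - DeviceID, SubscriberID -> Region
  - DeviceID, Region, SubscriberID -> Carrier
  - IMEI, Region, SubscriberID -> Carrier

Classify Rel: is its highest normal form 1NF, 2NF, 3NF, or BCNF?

BCNF

Candidate keys: {DeviceID, SubscriberID}, {Region}. Prime attributes: {DeviceID, Region, SubscriberID}.
Every FD has a superkey on the left, so the relation is in BCNF.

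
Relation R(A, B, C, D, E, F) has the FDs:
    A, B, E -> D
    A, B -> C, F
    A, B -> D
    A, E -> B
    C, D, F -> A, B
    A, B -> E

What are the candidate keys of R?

{A, B}⁺ = {A, B, C, D, E, F} — all of the relation — so {A, B} is a candidate key.
{A, E}⁺ = {A, B, C, D, E, F} — all of the relation — so {A, E} is a candidate key.
{C, D, F}⁺ = {A, B, C, D, E, F} — all of the relation — so {C, D, F} is a candidate key.
These are minimal and exhaustive — every other superkey contains one of them.

{A, B}, {A, E}, {C, D, F}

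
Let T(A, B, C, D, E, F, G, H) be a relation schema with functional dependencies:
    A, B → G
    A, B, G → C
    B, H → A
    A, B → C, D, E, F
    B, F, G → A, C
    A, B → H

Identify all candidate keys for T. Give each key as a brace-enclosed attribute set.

No FD produces {B}, so it must be in every candidate key.
{A, B} is a candidate key since {A, B}⁺ = {A, B, C, D, E, F, G, H} covers every attribute.
{B, H} is a candidate key since {B, H}⁺ = {A, B, C, D, E, F, G, H} covers every attribute.
{B, F, G} is a candidate key since {B, F, G}⁺ = {A, B, C, D, E, F, G, H} covers every attribute.
Any other superkey properly contains one of these, so there are no further candidate keys.

{A, B}, {B, F, G}, {B, H}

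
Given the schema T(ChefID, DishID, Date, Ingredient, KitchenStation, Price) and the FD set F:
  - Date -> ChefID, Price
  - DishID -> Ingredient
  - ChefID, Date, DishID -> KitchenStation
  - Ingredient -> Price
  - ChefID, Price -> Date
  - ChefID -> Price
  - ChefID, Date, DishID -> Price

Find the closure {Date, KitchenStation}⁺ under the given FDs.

Start with {Date, KitchenStation}.
Date -> ChefID, Price applies; add {ChefID, Price} → now {ChefID, Date, KitchenStation, Price}.
No further FD applies.

{ChefID, Date, KitchenStation, Price}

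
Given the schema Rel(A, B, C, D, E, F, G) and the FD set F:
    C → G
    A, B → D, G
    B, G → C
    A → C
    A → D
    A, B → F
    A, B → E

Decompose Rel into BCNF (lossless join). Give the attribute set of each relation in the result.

{A, B, E, F}; {A, C, D}; {C, G}

Candidate key of the original relation: {A, B}.
Within {A, B, C, D, E, F, G}: {C}⁺ ∩ {A, B, C, D, E, F, G} = {C, G}, not the whole set, so C → G violates BCNF; decompose into {C, G} and {A, B, C, D, E, F}.
{C, G} has no BCNF violation.
Within {A, B, C, D, E, F}: {A}⁺ ∩ {A, B, C, D, E, F} = {A, C, D}, not the whole set, so A → C, D violates BCNF; decompose into {A, C, D} and {A, B, E, F}.
{A, C, D} has no BCNF violation.
{A, B, E, F} has no BCNF violation.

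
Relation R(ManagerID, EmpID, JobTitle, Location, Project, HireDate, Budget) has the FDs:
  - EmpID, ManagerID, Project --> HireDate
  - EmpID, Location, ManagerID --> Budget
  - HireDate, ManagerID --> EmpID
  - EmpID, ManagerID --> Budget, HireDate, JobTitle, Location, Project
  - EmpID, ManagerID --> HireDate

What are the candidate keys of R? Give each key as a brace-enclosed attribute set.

{EmpID, ManagerID}, {HireDate, ManagerID}

Attributes never on any right-hand side: {ManagerID} — every candidate key must contain it.
{EmpID, ManagerID}⁺ = {Budget, EmpID, HireDate, JobTitle, Location, ManagerID, Project}, which is every attribute, so {EmpID, ManagerID} is a candidate key.
{HireDate, ManagerID}⁺ = {Budget, EmpID, HireDate, JobTitle, Location, ManagerID, Project}, which is every attribute, so {HireDate, ManagerID} is a candidate key.
Any other superkey properly contains one of these, so there are no further candidate keys.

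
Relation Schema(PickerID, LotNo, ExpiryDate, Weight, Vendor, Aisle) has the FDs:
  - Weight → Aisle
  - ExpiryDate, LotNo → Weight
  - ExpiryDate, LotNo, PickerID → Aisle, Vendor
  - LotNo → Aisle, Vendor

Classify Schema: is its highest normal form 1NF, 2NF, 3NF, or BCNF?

1NF

Candidate key: {ExpiryDate, LotNo, PickerID}. Prime attributes: {ExpiryDate, LotNo, PickerID}.
Weight → Aisle breaks BCNF: {Weight}⁺ = {Aisle, Weight}, so {Weight} is not a superkey.
Because {Aisle} is non-prime and the left side of Weight → Aisle is not a superkey, the relation is not in 3NF.
The proper key subset {LotNo} of {ExpiryDate, LotNo, PickerID} determines non-prime {Aisle, Vendor}, so the relation is not even in 2NF.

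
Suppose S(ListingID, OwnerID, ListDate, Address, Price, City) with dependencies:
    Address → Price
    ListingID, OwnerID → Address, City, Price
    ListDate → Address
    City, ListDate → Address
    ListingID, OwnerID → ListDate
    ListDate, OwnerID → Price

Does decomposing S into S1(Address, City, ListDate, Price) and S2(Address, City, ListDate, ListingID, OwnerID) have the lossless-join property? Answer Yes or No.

S1 ∩ S2 = {Address, City, ListDate}; its closure under F is {Address, City, ListDate, Price}.
S1 is contained in that closure, so S1 ∩ S2 → S1 holds and the join is lossless.

Yes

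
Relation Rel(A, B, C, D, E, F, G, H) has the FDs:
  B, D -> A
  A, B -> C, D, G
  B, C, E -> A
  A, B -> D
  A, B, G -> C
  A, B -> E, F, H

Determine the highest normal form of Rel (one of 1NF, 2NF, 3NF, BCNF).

Candidate keys: {A, B}, {B, C, E}, {B, D}. Prime attributes: {A, B, C, D, E}.
The left-hand side of every FD is a superkey, so BCNF is satisfied.

BCNF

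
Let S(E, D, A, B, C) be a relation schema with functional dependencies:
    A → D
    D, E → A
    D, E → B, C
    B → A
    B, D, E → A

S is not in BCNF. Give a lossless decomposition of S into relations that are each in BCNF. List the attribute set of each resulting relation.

Candidate keys of the original relation: {A, E}, {B, E}, {D, E}.
{A, B, C, D, E}: {A} determines {A, D} here but is not a superkey — split on A → D, giving {A, D} and {A, B, C, E}.
{A, D} has no BCNF violation.
{A, B, C, E}: {B} determines {A, B} here but is not a superkey — split on B → A, giving {A, B} and {B, C, E}.
{A, B} has no BCNF violation.
{B, C, E} has no BCNF violation.

{A, B}; {A, D}; {B, C, E}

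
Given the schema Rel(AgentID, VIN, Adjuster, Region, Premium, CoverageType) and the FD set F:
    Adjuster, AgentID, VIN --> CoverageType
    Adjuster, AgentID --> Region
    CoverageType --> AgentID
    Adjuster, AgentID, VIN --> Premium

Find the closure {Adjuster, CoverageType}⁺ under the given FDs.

Start with {Adjuster, CoverageType}.
CoverageType --> AgentID applies; add {AgentID} → now {Adjuster, AgentID, CoverageType}.
Adjuster, AgentID --> Region applies; add {Region} → now {Adjuster, AgentID, CoverageType, Region}.
No further FD applies.

{Adjuster, AgentID, CoverageType, Region}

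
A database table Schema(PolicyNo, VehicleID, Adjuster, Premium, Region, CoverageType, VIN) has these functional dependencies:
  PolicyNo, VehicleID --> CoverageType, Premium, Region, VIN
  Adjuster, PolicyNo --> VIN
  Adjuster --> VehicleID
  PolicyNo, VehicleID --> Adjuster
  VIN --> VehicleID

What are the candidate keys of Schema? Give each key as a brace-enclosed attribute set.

{PolicyNo} never appears on the right of any FD, so every key must include it.
{Adjuster, PolicyNo}⁺ = {Adjuster, CoverageType, PolicyNo, Premium, Region, VIN, VehicleID} — all of the relation — so {Adjuster, PolicyNo} is a candidate key.
{PolicyNo, VIN}⁺ = {Adjuster, CoverageType, PolicyNo, Premium, Region, VIN, VehicleID} — all of the relation — so {PolicyNo, VIN} is a candidate key.
{PolicyNo, VehicleID}⁺ = {Adjuster, CoverageType, PolicyNo, Premium, Region, VIN, VehicleID} — all of the relation — so {PolicyNo, VehicleID} is a candidate key.
No proper subset of any of these is a key, and no other minimal superkey exists.

{Adjuster, PolicyNo}, {PolicyNo, VIN}, {PolicyNo, VehicleID}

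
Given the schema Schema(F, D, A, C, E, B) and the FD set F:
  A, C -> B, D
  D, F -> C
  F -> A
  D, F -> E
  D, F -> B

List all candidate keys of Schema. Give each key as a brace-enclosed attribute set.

{C, F}, {D, F}

No FD produces {F}, so it must be in every candidate key.
{C, F}⁺ = {A, B, C, D, E, F} — all of the relation — so {C, F} is a candidate key.
{D, F}⁺ = {A, B, C, D, E, F} — all of the relation — so {D, F} is a candidate key.
These are minimal and exhaustive — every other superkey contains one of them.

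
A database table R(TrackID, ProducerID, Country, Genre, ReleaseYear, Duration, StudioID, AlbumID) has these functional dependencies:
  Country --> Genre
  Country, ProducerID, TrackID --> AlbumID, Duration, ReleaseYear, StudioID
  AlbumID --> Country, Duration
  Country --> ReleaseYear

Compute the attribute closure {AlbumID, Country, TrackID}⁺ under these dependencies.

Start with {AlbumID, Country, TrackID}.
Country --> Genre applies; add {Genre} → now {AlbumID, Country, Genre, TrackID}.
AlbumID --> Country, Duration applies; add {Duration} → now {AlbumID, Country, Duration, Genre, TrackID}.
Country --> ReleaseYear applies; add {ReleaseYear} → now {AlbumID, Country, Duration, Genre, ReleaseYear, TrackID}.
No further FD applies.

{AlbumID, Country, Duration, Genre, ReleaseYear, TrackID}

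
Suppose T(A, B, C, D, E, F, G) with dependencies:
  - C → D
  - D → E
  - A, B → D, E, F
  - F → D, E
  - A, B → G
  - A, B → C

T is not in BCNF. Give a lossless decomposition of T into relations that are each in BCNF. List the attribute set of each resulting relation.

{A, B, C, F, G}; {C, D}; {D, E}

Candidate key of the original relation: {A, B}.
In {A, B, C, D, E, F, G}, {C} is not a superkey ({C}⁺ restricted to this set is {C, D, E}), so split on C → D, E into {C, D, E} and {A, B, C, F, G}.
In {C, D, E}, {D} is not a superkey ({D}⁺ restricted to this set is {D, E}), so split on D → E into {D, E} and {C, D}.
{D, E} is in BCNF.
{C, D} is in BCNF.
{A, B, C, F, G} is in BCNF.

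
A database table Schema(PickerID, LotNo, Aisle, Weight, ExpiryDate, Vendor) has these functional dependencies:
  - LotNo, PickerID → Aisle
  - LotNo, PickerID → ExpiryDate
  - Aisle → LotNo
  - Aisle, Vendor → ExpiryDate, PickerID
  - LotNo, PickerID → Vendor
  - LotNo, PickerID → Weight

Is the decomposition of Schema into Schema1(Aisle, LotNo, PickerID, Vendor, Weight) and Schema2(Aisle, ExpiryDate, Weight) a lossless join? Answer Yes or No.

Schema1 ∩ Schema2 = {Aisle, Weight}; its closure under F is {Aisle, LotNo, Weight}.
Schema1 ⊄ {Aisle, LotNo, Weight} and Schema2 ⊄ {Aisle, LotNo, Weight}, so the split is lossy.

No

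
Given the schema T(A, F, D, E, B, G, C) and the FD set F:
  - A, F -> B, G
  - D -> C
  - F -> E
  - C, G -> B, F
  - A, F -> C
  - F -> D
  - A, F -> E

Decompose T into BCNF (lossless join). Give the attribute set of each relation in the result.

Candidate keys of the original relation: {A, C, G}, {A, D, G}, {A, F}.
Within {A, B, C, D, E, F, G}: {D}⁺ ∩ {A, B, C, D, E, F, G} = {C, D}, not the whole set, so D -> C violates BCNF; decompose into {C, D} and {A, B, D, E, F, G}.
{C, D} has no BCNF violation.
Within {A, B, D, E, F, G}: {F}⁺ ∩ {A, B, D, E, F, G} = {D, E, F}, not the whole set, so F -> D, E violates BCNF; decompose into {D, E, F} and {A, B, F, G}.
{D, E, F} has no BCNF violation.
Within {A, B, F, G}: {F, G}⁺ ∩ {A, B, F, G} = {B, F, G}, not the whole set, so F, G -> B violates BCNF; decompose into {B, F, G} and {A, F, G}.
{B, F, G} has no BCNF violation.
{A, F, G} has no BCNF violation.

{A, F, G}; {B, F, G}; {C, D}; {D, E, F}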